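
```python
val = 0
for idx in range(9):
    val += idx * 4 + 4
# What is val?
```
Trace:
  val=0
  val=4, idx=0
  val=12, idx=1
  val=24, idx=2
  val=40, idx=3
  val=60, idx=4
  val=84, idx=5
  val=112, idx=6
  val=144, idx=7
  val=180, idx=8

Final answer: 180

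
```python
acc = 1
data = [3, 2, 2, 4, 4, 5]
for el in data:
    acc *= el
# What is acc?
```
Trace:
  acc=1
  acc=3, el=3
  acc=6, el=2
  acc=12, el=2
  acc=48, el=4
  acc=192, el=4
  acc=960, el=5

Final answer: 960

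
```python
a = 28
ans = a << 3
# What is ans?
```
Trace:
  a=28
  a=28, ans=224

Final answer: 224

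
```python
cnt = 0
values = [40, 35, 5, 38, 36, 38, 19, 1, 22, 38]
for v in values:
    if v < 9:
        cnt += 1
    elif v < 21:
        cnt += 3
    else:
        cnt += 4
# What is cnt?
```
Trace:
  cnt=0
  cnt=4, v=40
  cnt=8, v=35
  cnt=9, v=5
  cnt=13, v=38
  cnt=17, v=36
  cnt=21, v=38
  cnt=24, v=19
  cnt=25, v=1
  cnt=29, v=22
  cnt=33, v=38

Final answer: 33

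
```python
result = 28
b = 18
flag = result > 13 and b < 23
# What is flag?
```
Trace:
  result=28
  result=28, b=18
  result=28, b=18, flag=True

Final answer: True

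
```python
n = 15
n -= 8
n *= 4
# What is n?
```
Trace:
  n=15
  n=7
  n=28

Final answer: 28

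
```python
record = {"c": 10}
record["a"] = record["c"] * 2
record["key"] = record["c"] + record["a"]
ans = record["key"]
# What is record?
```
Trace:
  record={'c': 10}
  record={'c': 10, 'a': 20}
  record={'c': 10, 'a': 20, 'key': 30}
  record={'c': 10, 'a': 20, 'key': 30}, ans=30

Final answer: {'c': 10, 'a': 20, 'key': 30}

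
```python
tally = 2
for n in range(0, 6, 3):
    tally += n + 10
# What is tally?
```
Trace:
  tally=2
  tally=12, n=0
  tally=25, n=3

Final answer: 25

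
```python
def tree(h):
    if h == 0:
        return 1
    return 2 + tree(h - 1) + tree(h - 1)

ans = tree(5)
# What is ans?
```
Call trace (a repeated sub-call is expanded the first time; later identical calls just restate its return value):
tree(h=5)
  tree(h=4)
    tree(h=3)
      tree(h=2)
        tree(h=1)
          tree(h=0)
          -> return 1
          tree(h=0)
          -> return 1
        -> return 4
        tree(h=1) -> return 4  (same call as traced above)
      -> return 10
      tree(h=2) -> return 10  (same call as traced above)
    -> return 22
    tree(h=3) -> return 22  (same call as traced above)
  -> return 46
  tree(h=4) -> return 46  (same call as traced above)
-> return 94

Final answer: 94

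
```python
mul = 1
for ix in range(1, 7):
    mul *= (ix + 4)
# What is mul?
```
Trace:
  mul=1
  mul=5, ix=1
  mul=30, ix=2
  mul=210, ix=3
  mul=1680, ix=4
  mul=15120, ix=5
  mul=151200, ix=6

Final answer: 151200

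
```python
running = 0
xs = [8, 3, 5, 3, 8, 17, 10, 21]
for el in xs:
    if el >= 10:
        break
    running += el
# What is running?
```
Trace:
  running=0
  running=8, el=8
  running=11, el=3
  running=16, el=5
  running=19, el=3
  running=27, el=8
  running=27, el=17

Final answer: 27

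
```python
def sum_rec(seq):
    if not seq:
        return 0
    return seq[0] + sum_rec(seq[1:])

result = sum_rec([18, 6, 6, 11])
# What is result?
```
Call trace:
sum_rec(seq=[18, 6, 6, 11])
  sum_rec(seq=[6, 6, 11])
    sum_rec(seq=[6, 11])
      sum_rec(seq=[11])
        sum_rec(seq=[])
        -> return 0
      -> return 11
    -> return 17
  -> return 23
-> return 41

Final answer: 41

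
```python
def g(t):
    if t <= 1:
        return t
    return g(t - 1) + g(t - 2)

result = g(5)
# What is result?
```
Call trace (a repeated sub-call is expanded the first time; later identical calls just restate its return value):
g(t=5)
  g(t=4)
    g(t=3)
      g(t=2)
        g(t=1)
        -> return 1
        g(t=0)
        -> return 0
      -> return 1
      g(t=1)
      -> return 1
    -> return 2
    g(t=2) -> return 1  (same call as traced above)
  -> return 3
  g(t=3) -> return 2  (same call as traced above)
-> return 5

Final answer: 5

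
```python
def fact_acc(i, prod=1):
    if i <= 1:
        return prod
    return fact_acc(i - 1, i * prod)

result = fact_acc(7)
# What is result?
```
Call trace:
fact_acc(i=7, prod=1)
  fact_acc(i=6, prod=7)
    fact_acc(i=5, prod=42)
      fact_acc(i=4, prod=210)
        fact_acc(i=3, prod=840)
          fact_acc(i=2, prod=2520)
            fact_acc(i=1, prod=5040)
            -> return 5040
          -> return 5040
        -> return 5040
      -> return 5040
    -> return 5040
  -> return 5040
-> return 5040

Final answer: 5040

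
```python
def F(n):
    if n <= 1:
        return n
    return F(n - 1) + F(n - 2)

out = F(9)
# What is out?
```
Call trace (a repeated sub-call is expanded the first time; later identical calls just restate its return value):
F(n=9)
  F(n=8)
    F(n=7)
      F(n=6)
        F(n=5)
          F(n=4)
            F(n=3)
              F(n=2)
                F(n=1)
                -> return 1
                F(n=0)
                -> return 0
              -> return 1
              F(n=1)
              -> return 1
            -> return 2
            F(n=2) -> return 1  (same call as traced above)
          -> return 3
          F(n=3) -> return 2  (same call as traced above)
        -> return 5
        F(n=4) -> return 3  (same call as traced above)
      -> return 8
      F(n=5) -> return 5  (same call as traced above)
    -> return 13
    F(n=6) -> return 8  (same call as traced above)
  -> return 21
  F(n=7) -> return 13  (same call as traced above)
-> return 34

Final answer: 34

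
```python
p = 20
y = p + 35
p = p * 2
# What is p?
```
Trace:
  p=20
  p=20, y=55
  p=40, y=55

Final answer: 40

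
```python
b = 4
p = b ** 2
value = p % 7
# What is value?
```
Trace:
  b=4
  b=4, p=16
  b=4, p=16, value=2

Final answer: 2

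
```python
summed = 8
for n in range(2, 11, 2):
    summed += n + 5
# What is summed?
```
Trace:
  summed=8
  summed=15, n=2
  summed=24, n=4
  summed=35, n=6
  summed=48, n=8
  summed=63, n=10

Final answer: 63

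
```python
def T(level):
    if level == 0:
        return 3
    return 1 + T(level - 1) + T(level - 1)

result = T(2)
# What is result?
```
Call trace (a repeated sub-call is expanded the first time; later identical calls just restate its return value):
T(level=2)
  T(level=1)
    T(level=0)
    -> return 3
    T(level=0)
    -> return 3
  -> return 7
  T(level=1) -> return 7  (same call as traced above)
-> return 15

Final answer: 15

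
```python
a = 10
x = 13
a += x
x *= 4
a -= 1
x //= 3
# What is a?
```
Trace:
  a=10
  a=10, x=13
  a=23, x=13
  a=23, x=52
  a=22, x=52
  a=22, x=17

Final answer: 22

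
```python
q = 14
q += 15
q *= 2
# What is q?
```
Trace:
  q=14
  q=29
  q=58

Final answer: 58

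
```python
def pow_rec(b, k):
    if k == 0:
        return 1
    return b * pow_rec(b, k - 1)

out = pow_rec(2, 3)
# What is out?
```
Call trace:
pow_rec(b=2, k=3)
  pow_rec(b=2, k=2)
    pow_rec(b=2, k=1)
      pow_rec(b=2, k=0)
      -> return 1
    -> return 2
  -> return 4
-> return 8

Final answer: 8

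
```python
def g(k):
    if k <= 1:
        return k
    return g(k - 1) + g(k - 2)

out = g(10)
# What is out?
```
Call trace (a repeated sub-call is expanded the first time; later identical calls just restate its return value):
g(k=10)
  g(k=9)
    g(k=8)
      g(k=7)
        g(k=6)
          g(k=5)
            g(k=4)
              g(k=3)
                g(k=2)
                  g(k=1)
                  -> return 1
                  g(k=0)
                  -> return 0
                -> return 1
                g(k=1)
                -> return 1
              -> return 2
              g(k=2) -> return 1  (same call as traced above)
            -> return 3
            g(k=3) -> return 2  (same call as traced above)
          -> return 5
          g(k=4) -> return 3  (same call as traced above)
        -> return 8
        g(k=5) -> return 5  (same call as traced above)
      -> return 13
      g(k=6) -> return 8  (same call as traced above)
    -> return 21
    g(k=7) -> return 13  (same call as traced above)
  -> return 34
  g(k=8) -> return 21  (same call as traced above)
-> return 55

Final answer: 55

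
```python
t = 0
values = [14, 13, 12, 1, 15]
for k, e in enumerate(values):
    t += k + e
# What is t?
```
Trace:
  t=0
  t=14, k=0, e=14
  t=28, k=1, e=13
  t=42, k=2, e=12
  t=46, k=3, e=1
  t=65, k=4, e=15

Final answer: 65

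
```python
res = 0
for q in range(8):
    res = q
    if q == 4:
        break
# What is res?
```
Trace:
  res=0
  res=0, q=0
  res=1, q=1
  res=2, q=2
  res=3, q=3
  res=4, q=4

Final answer: 4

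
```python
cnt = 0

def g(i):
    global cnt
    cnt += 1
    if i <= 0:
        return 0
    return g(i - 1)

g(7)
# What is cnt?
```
Call trace:
g(i=7)
  g(i=6)
    g(i=5)
      g(i=4)
        g(i=3)
          g(i=2)
            g(i=1)
              g(i=0)
              -> return 0
            -> return 0
          -> return 0
        -> return 0
      -> return 0
    -> return 0
  -> return 0
-> return 0

cnt is incremented once per call. g is entered once for each i = 7, 6, 5, 4, 3, 2, 1, 0 (the i <= 0 call returns without recursing), i.e. 7 + 1 calls.
cnt = 8

Final answer: 8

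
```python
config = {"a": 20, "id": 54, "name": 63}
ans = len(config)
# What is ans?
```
Trace:
  config={'a': 20, 'id': 54, 'name': 63}
  config={'a': 20, 'id': 54, 'name': 63}, ans=3

Final answer: 3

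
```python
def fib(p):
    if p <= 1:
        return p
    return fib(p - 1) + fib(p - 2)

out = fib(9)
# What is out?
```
Call trace (a repeated sub-call is expanded the first time; later identical calls just restate its return value):
fib(p=9)
  fib(p=8)
    fib(p=7)
      fib(p=6)
        fib(p=5)
          fib(p=4)
            fib(p=3)
              fib(p=2)
                fib(p=1)
                -> return 1
                fib(p=0)
                -> return 0
              -> return 1
              fib(p=1)
              -> return 1
            -> return 2
            fib(p=2) -> return 1  (same call as traced above)
          -> return 3
          fib(p=3) -> return 2  (same call as traced above)
        -> return 5
        fib(p=4) -> return 3  (same call as traced above)
      -> return 8
      fib(p=5) -> return 5  (same call as traced above)
    -> return 13
    fib(p=6) -> return 8  (same call as traced above)
  -> return 21
  fib(p=7) -> return 13  (same call as traced above)
-> return 34

Final answer: 34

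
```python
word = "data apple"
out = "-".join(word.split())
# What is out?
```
Trace:
  word='data apple'
  word='data apple', out='data-apple'

Final answer: 'data-apple'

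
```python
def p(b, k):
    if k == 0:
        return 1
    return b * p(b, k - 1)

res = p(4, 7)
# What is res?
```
Call trace:
p(b=4, k=7)
  p(b=4, k=6)
    p(b=4, k=5)
      p(b=4, k=4)
        p(b=4, k=3)
          p(b=4, k=2)
            p(b=4, k=1)
              p(b=4, k=0)
              -> return 1
            -> return 4
          -> return 16
        -> return 64
      -> return 256
    -> return 1024
  -> return 4096
-> return 16384

Final answer: 16384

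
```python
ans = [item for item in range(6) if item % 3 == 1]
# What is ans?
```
Trace:
  item=0
  item=1
  item=2
  item=3
  item=4
  item=5
  ans=[1, 4]

Final answer: [1, 4]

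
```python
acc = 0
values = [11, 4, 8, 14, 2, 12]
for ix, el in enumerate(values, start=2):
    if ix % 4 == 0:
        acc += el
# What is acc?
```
Trace:
  acc=0
  acc=0, ix=2, el=11
  acc=0, ix=3, el=4
  acc=8, ix=4, el=8
  acc=8, ix=5, el=14
  acc=8, ix=6, el=2
  acc=8, ix=7, el=12

Final answer: 8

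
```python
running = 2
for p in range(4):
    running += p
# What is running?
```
Trace:
  running=2
  running=2, p=0
  running=3, p=1
  running=5, p=2
  running=8, p=3

Final answer: 8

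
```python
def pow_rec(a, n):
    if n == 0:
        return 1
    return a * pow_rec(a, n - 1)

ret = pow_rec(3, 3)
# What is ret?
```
Call trace:
pow_rec(a=3, n=3)
  pow_rec(a=3, n=2)
    pow_rec(a=3, n=1)
      pow_rec(a=3, n=0)
      -> return 1
    -> return 3
  -> return 9
-> return 27

Final answer: 27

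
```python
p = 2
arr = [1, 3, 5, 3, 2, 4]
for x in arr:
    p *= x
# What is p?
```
Trace:
  p=2
  p=2, x=1
  p=6, x=3
  p=30, x=5
  p=90, x=3
  p=180, x=2
  p=720, x=4

Final answer: 720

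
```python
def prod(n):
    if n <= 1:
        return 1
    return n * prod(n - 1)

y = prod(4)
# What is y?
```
Call trace:
prod(n=4)
  prod(n=3)
    prod(n=2)
      prod(n=1)
      -> return 1
    -> return 2
  -> return 6
-> return 24

Final answer: 24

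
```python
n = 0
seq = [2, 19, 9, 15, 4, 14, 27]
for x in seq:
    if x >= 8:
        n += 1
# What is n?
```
Trace:
  n=0
  n=0, x=2
  n=1, x=19
  n=2, x=9
  n=3, x=15
  n=3, x=4
  n=4, x=14
  n=5, x=27

Final answer: 5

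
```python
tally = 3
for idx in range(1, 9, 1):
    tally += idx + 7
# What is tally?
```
Trace:
  tally=3
  tally=11, idx=1
  tally=20, idx=2
  tally=30, idx=3
  tally=41, idx=4
  tally=53, idx=5
  tally=66, idx=6
  tally=80, idx=7
  tally=95, idx=8

Final answer: 95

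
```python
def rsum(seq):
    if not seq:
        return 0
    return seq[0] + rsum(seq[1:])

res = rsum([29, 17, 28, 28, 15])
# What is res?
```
Call trace:
rsum(seq=[29, 17, 28, 28, 15])
  rsum(seq=[17, 28, 28, 15])
    rsum(seq=[28, 28, 15])
      rsum(seq=[28, 15])
        rsum(seq=[15])
          rsum(seq=[])
          -> return 0
        -> return 15
      -> return 43
    -> return 71
  -> return 88
-> return 117

Final answer: 117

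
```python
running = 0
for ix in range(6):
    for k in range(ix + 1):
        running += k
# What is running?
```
Trace:
  running=0
  running=0, ix=0, k=0
  running=0, ix=1, k=0
  running=1, ix=1, k=1
  running=1, ix=2, k=0
  running=2, ix=2, k=1
  running=4, ix=2, k=2
  running=4, ix=3, k=0
  running=5, ix=3, k=1
  running=7, ix=3, k=2
  running=10, ix=3, k=3
  running=10, ix=4, k=0
  running=11, ix=4, k=1
  running=13, ix=4, k=2
  running=16, ix=4, k=3
  running=20, ix=4, k=4
  running=20, ix=5, k=0
  running=21, ix=5, k=1
  running=23, ix=5, k=2
  running=26, ix=5, k=3
  running=30, ix=5, k=4
  running=35, ix=5, k=5

Final answer: 35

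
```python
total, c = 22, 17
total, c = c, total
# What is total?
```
Trace:
  total=22, c=17
  total=17, c=22

Final answer: 17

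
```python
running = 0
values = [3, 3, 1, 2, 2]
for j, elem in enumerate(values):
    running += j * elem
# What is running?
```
Trace:
  running=0
  running=0, j=0, elem=3
  running=3, j=1, elem=3
  running=5, j=2, elem=1
  running=11, j=3, elem=2
  running=19, j=4, elem=2

Final answer: 19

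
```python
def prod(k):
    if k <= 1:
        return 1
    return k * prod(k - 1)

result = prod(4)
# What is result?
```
Call trace:
prod(k=4)
  prod(k=3)
    prod(k=2)
      prod(k=1)
      -> return 1
    -> return 2
  -> return 6
-> return 24

Final answer: 24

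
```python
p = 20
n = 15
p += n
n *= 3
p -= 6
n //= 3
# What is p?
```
Trace:
  p=20
  p=20, n=15
  p=35, n=15
  p=35, n=45
  p=29, n=45
  p=29, n=15

Final answer: 29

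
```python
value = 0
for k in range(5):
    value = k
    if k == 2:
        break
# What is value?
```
Trace:
  value=0
  value=0, k=0
  value=1, k=1
  value=2, k=2

Final answer: 2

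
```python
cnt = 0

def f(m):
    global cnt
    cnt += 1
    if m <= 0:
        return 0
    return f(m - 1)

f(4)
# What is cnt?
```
Call trace:
f(m=4)
  f(m=3)
    f(m=2)
      f(m=1)
        f(m=0)
        -> return 0
      -> return 0
    -> return 0
  -> return 0
-> return 0

cnt is incremented once per call. f is entered once for each m = 4, 3, 2, 1, 0 (the m <= 0 call returns without recursing), i.e. 4 + 1 calls.
cnt = 5

Final answer: 5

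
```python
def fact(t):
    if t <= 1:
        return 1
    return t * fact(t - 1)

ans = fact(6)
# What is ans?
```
Call trace:
fact(t=6)
  fact(t=5)
    fact(t=4)
      fact(t=3)
        fact(t=2)
          fact(t=1)
          -> return 1
        -> return 2
      -> return 6
    -> return 24
  -> return 120
-> return 720

Final answer: 720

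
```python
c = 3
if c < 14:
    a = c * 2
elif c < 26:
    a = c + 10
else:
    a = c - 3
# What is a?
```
Trace:
  c=3
  c=3, a=6

Final answer: 6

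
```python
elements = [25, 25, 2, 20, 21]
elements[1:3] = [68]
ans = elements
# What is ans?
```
Trace:
  elements=[25, 25, 2, 20, 21]
  elements=[25, 68, 20, 21]
  elements=[25, 68, 20, 21], ans=[25, 68, 20, 21]

Final answer: [25, 68, 20, 21]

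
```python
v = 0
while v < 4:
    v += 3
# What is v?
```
Trace:
  v=0
  v=3
  v=6

Final answer: 6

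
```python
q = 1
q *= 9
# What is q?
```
Trace:
  q=1
  q=9

Final answer: 9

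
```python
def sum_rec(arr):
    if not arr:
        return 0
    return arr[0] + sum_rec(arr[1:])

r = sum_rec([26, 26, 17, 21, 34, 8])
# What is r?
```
Call trace:
sum_rec(arr=[26, 26, 17, 21, 34, 8])
  sum_rec(arr=[26, 17, 21, 34, 8])
    sum_rec(arr=[17, 21, 34, 8])
      sum_rec(arr=[21, 34, 8])
        sum_rec(arr=[34, 8])
          sum_rec(arr=[8])
            sum_rec(arr=[])
            -> return 0
          -> return 8
        -> return 42
      -> return 63
    -> return 80
  -> return 106
-> return 132

Final answer: 132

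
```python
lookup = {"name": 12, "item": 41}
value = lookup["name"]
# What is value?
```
Trace:
  lookup={'name': 12, 'item': 41}
  lookup={'name': 12, 'item': 41}, value=12

Final answer: 12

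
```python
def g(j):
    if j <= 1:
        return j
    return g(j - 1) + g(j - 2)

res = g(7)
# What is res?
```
Call trace (a repeated sub-call is expanded the first time; later identical calls just restate its return value):
g(j=7)
  g(j=6)
    g(j=5)
      g(j=4)
        g(j=3)
          g(j=2)
            g(j=1)
            -> return 1
            g(j=0)
            -> return 0
          -> return 1
          g(j=1)
          -> return 1
        -> return 2
        g(j=2) -> return 1  (same call as traced above)
      -> return 3
      g(j=3) -> return 2  (same call as traced above)
    -> return 5
    g(j=4) -> return 3  (same call as traced above)
  -> return 8
  g(j=5) -> return 5  (same call as traced above)
-> return 13

Final answer: 13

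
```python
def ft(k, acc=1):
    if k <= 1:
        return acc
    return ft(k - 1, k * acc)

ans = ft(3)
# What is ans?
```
Call trace:
ft(k=3, acc=1)
  ft(k=2, acc=3)
    ft(k=1, acc=6)
    -> return 6
  -> return 6
-> return 6

Final answer: 6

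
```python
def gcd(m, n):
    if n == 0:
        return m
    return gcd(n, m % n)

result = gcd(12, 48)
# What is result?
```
Call trace:
gcd(m=12, n=48)
  gcd(m=48, n=12)
    gcd(m=12, n=0)
    -> return 12
  -> return 12
-> return 12

Final answer: 12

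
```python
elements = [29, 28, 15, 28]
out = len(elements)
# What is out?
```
Trace:
  elements=[29, 28, 15, 28]
  elements=[29, 28, 15, 28], out=4

Final answer: 4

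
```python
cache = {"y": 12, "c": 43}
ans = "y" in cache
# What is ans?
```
Trace:
  cache={'y': 12, 'c': 43}
  cache={'y': 12, 'c': 43}, ans=True

Final answer: True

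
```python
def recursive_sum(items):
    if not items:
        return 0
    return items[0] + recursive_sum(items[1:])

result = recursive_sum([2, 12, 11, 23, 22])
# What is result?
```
Call trace:
recursive_sum(items=[2, 12, 11, 23, 22])
  recursive_sum(items=[12, 11, 23, 22])
    recursive_sum(items=[11, 23, 22])
      recursive_sum(items=[23, 22])
        recursive_sum(items=[22])
          recursive_sum(items=[])
          -> return 0
        -> return 22
      -> return 45
    -> return 56
  -> return 68
-> return 70

Final answer: 70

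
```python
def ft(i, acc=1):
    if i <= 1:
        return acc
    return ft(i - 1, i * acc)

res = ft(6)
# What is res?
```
Call trace:
ft(i=6, acc=1)
  ft(i=5, acc=6)
    ft(i=4, acc=30)
      ft(i=3, acc=120)
        ft(i=2, acc=360)
          ft(i=1, acc=720)
          -> return 720
        -> return 720
      -> return 720
    -> return 720
  -> return 720
-> return 720

Final answer: 720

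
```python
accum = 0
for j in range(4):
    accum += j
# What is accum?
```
Trace:
  accum=0
  accum=0, j=0
  accum=1, j=1
  accum=3, j=2
  accum=6, j=3

Final answer: 6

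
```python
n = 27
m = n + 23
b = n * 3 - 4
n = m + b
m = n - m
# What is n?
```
Trace:
  n=27
  n=27, m=50
  n=27, m=50, b=77
  n=127, m=50, b=77
  n=127, m=77, b=77

Final answer: 127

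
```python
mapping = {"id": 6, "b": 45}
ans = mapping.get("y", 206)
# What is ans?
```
Trace:
  mapping={'id': 6, 'b': 45}
  mapping={'id': 6, 'b': 45}, ans=206

Final answer: 206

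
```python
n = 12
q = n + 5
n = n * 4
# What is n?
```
Trace:
  n=12
  n=12, q=17
  n=48, q=17

Final answer: 48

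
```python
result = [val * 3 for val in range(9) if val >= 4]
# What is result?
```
Trace:
  val=0
  val=1
  val=2
  val=3
  val=4
  val=5
  val=6
  val=7
  val=8
  result=[12, 15, 18, 21, 24]

Final answer: [12, 15, 18, 21, 24]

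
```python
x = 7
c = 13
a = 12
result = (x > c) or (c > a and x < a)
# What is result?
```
Trace:
  x=7
  x=7, c=13
  x=7, c=13, a=12
  x=7, c=13, a=12, result=True

Final answer: True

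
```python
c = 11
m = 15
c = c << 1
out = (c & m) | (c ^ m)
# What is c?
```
Trace:
  c=11
  c=11, m=15
  c=22, m=15
  c=22, m=15, out=31

Final answer: 22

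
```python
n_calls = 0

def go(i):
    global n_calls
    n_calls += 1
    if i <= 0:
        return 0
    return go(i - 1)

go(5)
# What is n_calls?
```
Call trace:
go(i=5)
  go(i=4)
    go(i=3)
      go(i=2)
        go(i=1)
          go(i=0)
          -> return 0
        -> return 0
      -> return 0
    -> return 0
  -> return 0
-> return 0

n_calls is incremented once per call. go is entered once for each i = 5, 4, 3, 2, 1, 0 (the i <= 0 call returns without recursing), i.e. 5 + 1 calls.
n_calls = 6

Final answer: 6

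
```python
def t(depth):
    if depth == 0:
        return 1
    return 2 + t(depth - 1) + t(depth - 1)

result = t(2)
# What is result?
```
Call trace (a repeated sub-call is expanded the first time; later identical calls just restate its return value):
t(depth=2)
  t(depth=1)
    t(depth=0)
    -> return 1
    t(depth=0)
    -> return 1
  -> return 4
  t(depth=1) -> return 4  (same call as traced above)
-> return 10

Final answer: 10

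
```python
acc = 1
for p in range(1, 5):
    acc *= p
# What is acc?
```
Trace:
  acc=1
  acc=1, p=1
  acc=2, p=2
  acc=6, p=3
  acc=24, p=4

Final answer: 24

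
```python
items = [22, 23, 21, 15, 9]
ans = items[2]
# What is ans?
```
Trace:
  items=[22, 23, 21, 15, 9]
  items=[22, 23, 21, 15, 9], ans=21

Final answer: 21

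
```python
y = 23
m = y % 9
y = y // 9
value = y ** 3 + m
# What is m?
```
Trace:
  y=23
  y=23, m=5
  y=2, m=5
  y=2, m=5, value=13

Final answer: 5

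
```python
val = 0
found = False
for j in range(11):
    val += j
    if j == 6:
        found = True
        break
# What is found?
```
Trace:
  val=0
  val=0, found=False
  val=0, found=False, j=0
  val=1, found=False, j=1
  val=3, found=False, j=2
  val=6, found=False, j=3
  val=10, found=False, j=4
  val=15, found=False, j=5
  val=21, found=True, j=6

Final answer: True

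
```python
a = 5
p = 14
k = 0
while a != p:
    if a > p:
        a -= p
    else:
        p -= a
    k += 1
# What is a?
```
Trace:
  a=5
  a=5, p=14
  a=5, p=14, k=0
  a=5, p=9, k=1
  a=5, p=4, k=2
  a=1, p=4, k=3
  a=1, p=3, k=4
  a=1, p=2, k=5
  a=1, p=1, k=6

Final answer: 1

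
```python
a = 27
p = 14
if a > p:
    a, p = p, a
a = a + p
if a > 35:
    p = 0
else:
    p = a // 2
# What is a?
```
Trace:
  a=27
  a=27, p=14
  a=14, p=27
  a=41, p=27
  a=41, p=0

Final answer: 41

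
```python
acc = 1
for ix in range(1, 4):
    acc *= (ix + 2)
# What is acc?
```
Trace:
  acc=1
  acc=3, ix=1
  acc=12, ix=2
  acc=60, ix=3

Final answer: 60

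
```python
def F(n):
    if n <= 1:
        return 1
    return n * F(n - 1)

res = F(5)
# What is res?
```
Call trace:
F(n=5)
  F(n=4)
    F(n=3)
      F(n=2)
        F(n=1)
        -> return 1
      -> return 2
    -> return 6
  -> return 24
-> return 120

Final answer: 120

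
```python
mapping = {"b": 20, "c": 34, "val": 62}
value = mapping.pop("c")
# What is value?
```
Trace:
  mapping={'b': 20, 'c': 34, 'val': 62}
  mapping={'b': 20, 'val': 62}, value=34

Final answer: 34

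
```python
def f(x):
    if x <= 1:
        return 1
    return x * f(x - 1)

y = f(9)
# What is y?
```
Call trace:
f(x=9)
  f(x=8)
    f(x=7)
      f(x=6)
        f(x=5)
          f(x=4)
            f(x=3)
              f(x=2)
                f(x=1)
                -> return 1
              -> return 2
            -> return 6
          -> return 24
        -> return 120
      -> return 720
    -> return 5040
  -> return 40320
-> return 362880

Final answer: 362880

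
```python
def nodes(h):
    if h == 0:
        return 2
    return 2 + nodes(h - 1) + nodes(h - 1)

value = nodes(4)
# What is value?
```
Call trace (a repeated sub-call is expanded the first time; later identical calls just restate its return value):
nodes(h=4)
  nodes(h=3)
    nodes(h=2)
      nodes(h=1)
        nodes(h=0)
        -> return 2
        nodes(h=0)
        -> return 2
      -> return 6
      nodes(h=1) -> return 6  (same call as traced above)
    -> return 14
    nodes(h=2) -> return 14  (same call as traced above)
  -> return 30
  nodes(h=3) -> return 30  (same call as traced above)
-> return 62

Final answer: 62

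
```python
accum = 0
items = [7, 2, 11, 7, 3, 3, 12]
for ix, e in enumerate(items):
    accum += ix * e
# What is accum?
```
Trace:
  accum=0
  accum=0, ix=0, e=7
  accum=2, ix=1, e=2
  accum=24, ix=2, e=11
  accum=45, ix=3, e=7
  accum=57, ix=4, e=3
  accum=72, ix=5, e=3
  accum=144, ix=6, e=12

Final answer: 144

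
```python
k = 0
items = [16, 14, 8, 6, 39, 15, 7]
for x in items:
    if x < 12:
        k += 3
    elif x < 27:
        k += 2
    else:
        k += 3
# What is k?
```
Trace:
  k=0
  k=2, x=16
  k=4, x=14
  k=7, x=8
  k=10, x=6
  k=13, x=39
  k=15, x=15
  k=18, x=7

Final answer: 18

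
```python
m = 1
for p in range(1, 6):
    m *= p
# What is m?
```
Trace:
  m=1
  m=1, p=1
  m=2, p=2
  m=6, p=3
  m=24, p=4
  m=120, p=5

Final answer: 120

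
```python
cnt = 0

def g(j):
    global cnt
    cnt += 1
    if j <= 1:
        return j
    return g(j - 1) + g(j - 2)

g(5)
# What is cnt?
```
Call trace (a repeated sub-call is expanded the first time; later identical calls just restate its return value):
g(j=5)
  g(j=4)
    g(j=3)
      g(j=2)
        g(j=1)
        -> return 1
        g(j=0)
        -> return 0
      -> return 1
      g(j=1)
      -> return 1
    -> return 2
    g(j=2) -> return 1  (same call as traced above)
  -> return 3
  g(j=3) -> return 2  (same call as traced above)
-> return 5

cnt is incremented once per call, so count the calls in each subtree. Let C(j) = number of calls made by g(j).
C(0) = C(1) = 1 (base case, no recursion); C(j) = 1 + C(j - 1) + C(j - 2) otherwise.
C(2) = 1 + C(1) + C(0) = 1 + 1 + 1 = 3
C(3) = 1 + C(2) + C(1) = 1 + 3 + 1 = 5
C(4) = 1 + C(3) + C(2) = 1 + 5 + 3 = 9
C(5) = 1 + C(4) + C(3) = 1 + 9 + 5 = 15
cnt = C(5) = 15

Final answer: 15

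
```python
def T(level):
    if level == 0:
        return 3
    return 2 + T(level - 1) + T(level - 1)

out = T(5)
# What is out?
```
Call trace (a repeated sub-call is expanded the first time; later identical calls just restate its return value):
T(level=5)
  T(level=4)
    T(level=3)
      T(level=2)
        T(level=1)
          T(level=0)
          -> return 3
          T(level=0)
          -> return 3
        -> return 8
        T(level=1) -> return 8  (same call as traced above)
      -> return 18
      T(level=2) -> return 18  (same call as traced above)
    -> return 38
    T(level=3) -> return 38  (same call as traced above)
  -> return 78
  T(level=4) -> return 78  (same call as traced above)
-> return 158

Final answer: 158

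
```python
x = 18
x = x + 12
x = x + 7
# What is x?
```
Trace:
  x=18
  x=30
  x=37

Final answer: 37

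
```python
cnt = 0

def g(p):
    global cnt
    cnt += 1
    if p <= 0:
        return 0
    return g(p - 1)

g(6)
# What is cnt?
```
Call trace:
g(p=6)
  g(p=5)
    g(p=4)
      g(p=3)
        g(p=2)
          g(p=1)
            g(p=0)
            -> return 0
          -> return 0
        -> return 0
      -> return 0
    -> return 0
  -> return 0
-> return 0

cnt is incremented once per call. g is entered once for each p = 6, 5, 4, 3, 2, 1, 0 (the p <= 0 call returns without recursing), i.e. 6 + 1 calls.
cnt = 7

Final answer: 7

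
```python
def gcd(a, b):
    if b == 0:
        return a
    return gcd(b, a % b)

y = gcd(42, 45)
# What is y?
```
Call trace:
gcd(a=42, b=45)
  gcd(a=45, b=42)
    gcd(a=42, b=3)
      gcd(a=3, b=0)
      -> return 3
    -> return 3
  -> return 3
-> return 3

Final answer: 3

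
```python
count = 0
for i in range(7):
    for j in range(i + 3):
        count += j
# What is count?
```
Trace:
  count=0
  count=0, i=0, j=0
  count=1, i=0, j=1
  count=3, i=0, j=2
  count=3, i=1, j=0
  count=4, i=1, j=1
  count=6, i=1, j=2
  count=9, i=1, j=3
  count=9, i=2, j=0
  count=10, i=2, j=1
  count=12, i=2, j=2
  count=15, i=2, j=3
  count=19, i=2, j=4
  count=19, i=3, j=0
  count=20, i=3, j=1
  count=22, i=3, j=2
  count=25, i=3, j=3
  count=29, i=3, j=4
  count=34, i=3, j=5
  count=34, i=4, j=0
  count=35, i=4, j=1
  count=37, i=4, j=2
  count=40, i=4, j=3
  count=44, i=4, j=4
  count=49, i=4, j=5
  count=55, i=4, j=6
  count=55, i=5, j=0
  count=56, i=5, j=1
  count=58, i=5, j=2
  count=61, i=5, j=3
  count=65, i=5, j=4
  count=70, i=5, j=5
  count=76, i=5, j=6
  count=83, i=5, j=7
  count=83, i=6, j=0
  count=84, i=6, j=1
  count=86, i=6, j=2
  count=89, i=6, j=3
  count=93, i=6, j=4
  count=98, i=6, j=5
  count=104, i=6, j=6
  count=111, i=6, j=7
  count=119, i=6, j=8

Final answer: 119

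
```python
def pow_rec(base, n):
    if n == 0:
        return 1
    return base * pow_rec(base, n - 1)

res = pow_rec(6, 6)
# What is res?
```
Call trace:
pow_rec(base=6, n=6)
  pow_rec(base=6, n=5)
    pow_rec(base=6, n=4)
      pow_rec(base=6, n=3)
        pow_rec(base=6, n=2)
          pow_rec(base=6, n=1)
            pow_rec(base=6, n=0)
            -> return 1
          -> return 6
        -> return 36
      -> return 216
    -> return 1296
  -> return 7776
-> return 46656

Final answer: 46656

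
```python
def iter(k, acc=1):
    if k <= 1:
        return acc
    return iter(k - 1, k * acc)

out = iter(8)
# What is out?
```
Call trace:
iter(k=8, acc=1)
  iter(k=7, acc=8)
    iter(k=6, acc=56)
      iter(k=5, acc=336)
        iter(k=4, acc=1680)
          iter(k=3, acc=6720)
            iter(k=2, acc=20160)
              iter(k=1, acc=40320)
              -> return 40320
            -> return 40320
          -> return 40320
        -> return 40320
      -> return 40320
    -> return 40320
  -> return 40320
-> return 40320

Final answer: 40320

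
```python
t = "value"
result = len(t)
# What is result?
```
Trace:
  t='value'
  t='value', result=5

Final answer: 5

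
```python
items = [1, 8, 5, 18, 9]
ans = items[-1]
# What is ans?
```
Trace:
  items=[1, 8, 5, 18, 9]
  items=[1, 8, 5, 18, 9], ans=9

Final answer: 9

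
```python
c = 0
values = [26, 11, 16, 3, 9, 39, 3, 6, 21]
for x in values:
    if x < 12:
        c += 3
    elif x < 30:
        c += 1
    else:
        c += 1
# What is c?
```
Trace:
  c=0
  c=1, x=26
  c=4, x=11
  c=5, x=16
  c=8, x=3
  c=11, x=9
  c=12, x=39
  c=15, x=3
  c=18, x=6
  c=19, x=21

Final answer: 19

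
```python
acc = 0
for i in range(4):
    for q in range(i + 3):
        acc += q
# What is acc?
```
Trace:
  acc=0
  acc=0, i=0, q=0
  acc=1, i=0, q=1
  acc=3, i=0, q=2
  acc=3, i=1, q=0
  acc=4, i=1, q=1
  acc=6, i=1, q=2
  acc=9, i=1, q=3
  acc=9, i=2, q=0
  acc=10, i=2, q=1
  acc=12, i=2, q=2
  acc=15, i=2, q=3
  acc=19, i=2, q=4
  acc=19, i=3, q=0
  acc=20, i=3, q=1
  acc=22, i=3, q=2
  acc=25, i=3, q=3
  acc=29, i=3, q=4
  acc=34, i=3, q=5

Final answer: 34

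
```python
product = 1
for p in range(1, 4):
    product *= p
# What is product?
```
Trace:
  product=1
  product=1, p=1
  product=2, p=2
  product=6, p=3

Final answer: 6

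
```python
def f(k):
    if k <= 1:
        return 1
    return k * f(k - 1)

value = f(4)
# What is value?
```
Call trace:
f(k=4)
  f(k=3)
    f(k=2)
      f(k=1)
      -> return 1
    -> return 2
  -> return 6
-> return 24

Final answer: 24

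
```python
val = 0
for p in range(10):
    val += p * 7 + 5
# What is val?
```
Trace:
  val=0
  val=5, p=0
  val=17, p=1
  val=36, p=2
  val=62, p=3
  val=95, p=4
  val=135, p=5
  val=182, p=6
  val=236, p=7
  val=297, p=8
  val=365, p=9

Final answer: 365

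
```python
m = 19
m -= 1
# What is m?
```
Trace:
  m=19
  m=18

Final answer: 18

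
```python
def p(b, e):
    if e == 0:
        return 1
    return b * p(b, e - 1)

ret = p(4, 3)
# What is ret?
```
Call trace:
p(b=4, e=3)
  p(b=4, e=2)
    p(b=4, e=1)
      p(b=4, e=0)
      -> return 1
    -> return 4
  -> return 16
-> return 64

Final answer: 64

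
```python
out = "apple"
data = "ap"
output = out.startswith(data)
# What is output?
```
Trace:
  out='apple'
  out='apple', data='ap'
  out='apple', data='ap', output=True

Final answer: True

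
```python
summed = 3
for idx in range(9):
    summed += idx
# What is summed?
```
Trace:
  summed=3
  summed=3, idx=0
  summed=4, idx=1
  summed=6, idx=2
  summed=9, idx=3
  summed=13, idx=4
  summed=18, idx=5
  summed=24, idx=6
  summed=31, idx=7
  summed=39, idx=8

Final answer: 39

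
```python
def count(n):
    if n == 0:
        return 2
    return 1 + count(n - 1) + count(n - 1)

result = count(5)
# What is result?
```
Call trace (a repeated sub-call is expanded the first time; later identical calls just restate its return value):
count(n=5)
  count(n=4)
    count(n=3)
      count(n=2)
        count(n=1)
          count(n=0)
          -> return 2
          count(n=0)
          -> return 2
        -> return 5
        count(n=1) -> return 5  (same call as traced above)
      -> return 11
      count(n=2) -> return 11  (same call as traced above)
    -> return 23
    count(n=3) -> return 23  (same call as traced above)
  -> return 47
  count(n=4) -> return 47  (same call as traced above)
-> return 95

Final answer: 95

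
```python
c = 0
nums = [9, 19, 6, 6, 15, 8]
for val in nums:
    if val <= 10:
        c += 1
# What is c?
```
Trace:
  c=0
  c=1, val=9
  c=1, val=19
  c=2, val=6
  c=3, val=6
  c=3, val=15
  c=4, val=8

Final answer: 4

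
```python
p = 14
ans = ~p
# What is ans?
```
Trace:
  p=14
  p=14, ans=-15

Final answer: -15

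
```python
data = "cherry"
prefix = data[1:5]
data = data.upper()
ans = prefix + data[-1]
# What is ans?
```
Trace:
  data='cherry'
  data='cherry', prefix='herr'
  data='CHERRY', prefix='herr'
  data='CHERRY', prefix='herr', ans='herrY'

Final answer: 'herrY'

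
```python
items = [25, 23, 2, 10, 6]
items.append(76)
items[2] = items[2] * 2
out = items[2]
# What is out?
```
Trace:
  items=[25, 23, 2, 10, 6]
  items=[25, 23, 2, 10, 6, 76]
  items=[25, 23, 4, 10, 6, 76]
  items=[25, 23, 4, 10, 6, 76], out=4

Final answer: 4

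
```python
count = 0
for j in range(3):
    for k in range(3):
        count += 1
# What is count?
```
Trace:
  count=0
  count=1, j=0, k=0
  count=2, j=0, k=1
  count=3, j=0, k=2
  count=4, j=1, k=0
  count=5, j=1, k=1
  count=6, j=1, k=2
  count=7, j=2, k=0
  count=8, j=2, k=1
  count=9, j=2, k=2

Final answer: 9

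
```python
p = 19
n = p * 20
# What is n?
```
Trace:
  p=19
  p=19, n=380

Final answer: 380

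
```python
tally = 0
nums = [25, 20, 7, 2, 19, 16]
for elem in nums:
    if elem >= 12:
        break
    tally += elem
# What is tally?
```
Trace:
  tally=0
  tally=0, elem=25

Final answer: 0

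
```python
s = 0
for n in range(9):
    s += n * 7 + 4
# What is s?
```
Trace:
  s=0
  s=4, n=0
  s=15, n=1
  s=33, n=2
  s=58, n=3
  s=90, n=4
  s=129, n=5
  s=175, n=6
  s=228, n=7
  s=288, n=8

Final answer: 288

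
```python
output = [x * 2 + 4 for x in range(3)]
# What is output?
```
Trace:
  x=0
  x=1
  x=2
  output=[4, 6, 8]

Final answer: [4, 6, 8]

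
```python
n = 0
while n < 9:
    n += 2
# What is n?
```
Trace:
  n=0
  n=2
  n=4
  n=6
  n=8
  n=10

Final answer: 10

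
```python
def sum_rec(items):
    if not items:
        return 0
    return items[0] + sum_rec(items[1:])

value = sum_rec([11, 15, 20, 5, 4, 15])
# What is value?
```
Call trace:
sum_rec(items=[11, 15, 20, 5, 4, 15])
  sum_rec(items=[15, 20, 5, 4, 15])
    sum_rec(items=[20, 5, 4, 15])
      sum_rec(items=[5, 4, 15])
        sum_rec(items=[4, 15])
          sum_rec(items=[15])
            sum_rec(items=[])
            -> return 0
          -> return 15
        -> return 19
      -> return 24
    -> return 44
  -> return 59
-> return 70

Final answer: 70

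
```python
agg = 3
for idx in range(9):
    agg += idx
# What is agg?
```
Trace:
  agg=3
  agg=3, idx=0
  agg=4, idx=1
  agg=6, idx=2
  agg=9, idx=3
  agg=13, idx=4
  agg=18, idx=5
  agg=24, idx=6
  agg=31, idx=7
  agg=39, idx=8

Final answer: 39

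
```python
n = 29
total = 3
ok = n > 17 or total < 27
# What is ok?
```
Trace:
  n=29
  n=29, total=3
  n=29, total=3, ok=True

Final answer: True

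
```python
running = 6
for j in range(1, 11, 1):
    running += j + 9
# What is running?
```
Trace:
  running=6
  running=16, j=1
  running=27, j=2
  running=39, j=3
  running=52, j=4
  running=66, j=5
  running=81, j=6
  running=97, j=7
  running=114, j=8
  running=132, j=9
  running=151, j=10

Final answer: 151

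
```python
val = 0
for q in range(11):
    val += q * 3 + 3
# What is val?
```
Trace:
  val=0
  val=3, q=0
  val=9, q=1
  val=18, q=2
  val=30, q=3
  val=45, q=4
  val=63, q=5
  val=84, q=6
  val=108, q=7
  val=135, q=8
  val=165, q=9
  val=198, q=10

Final answer: 198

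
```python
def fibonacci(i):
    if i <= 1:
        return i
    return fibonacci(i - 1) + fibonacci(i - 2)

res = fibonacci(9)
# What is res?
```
Call trace (a repeated sub-call is expanded the first time; later identical calls just restate its return value):
fibonacci(i=9)
  fibonacci(i=8)
    fibonacci(i=7)
      fibonacci(i=6)
        fibonacci(i=5)
          fibonacci(i=4)
            fibonacci(i=3)
              fibonacci(i=2)
                fibonacci(i=1)
                -> return 1
                fibonacci(i=0)
                -> return 0
              -> return 1
              fibonacci(i=1)
              -> return 1
            -> return 2
            fibonacci(i=2) -> return 1  (same call as traced above)
          -> return 3
          fibonacci(i=3) -> return 2  (same call as traced above)
        -> return 5
        fibonacci(i=4) -> return 3  (same call as traced above)
      -> return 8
      fibonacci(i=5) -> return 5  (same call as traced above)
    -> return 13
    fibonacci(i=6) -> return 8  (same call as traced above)
  -> return 21
  fibonacci(i=7) -> return 13  (same call as traced above)
-> return 34

Final answer: 34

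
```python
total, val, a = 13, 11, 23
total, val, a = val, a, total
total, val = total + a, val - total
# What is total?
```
Trace:
  total=13, val=11, a=23
  total=11, val=23, a=13
  total=24, val=12, a=13

Final answer: 24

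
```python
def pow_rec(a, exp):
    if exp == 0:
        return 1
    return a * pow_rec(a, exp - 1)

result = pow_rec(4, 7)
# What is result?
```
Call trace:
pow_rec(a=4, exp=7)
  pow_rec(a=4, exp=6)
    pow_rec(a=4, exp=5)
      pow_rec(a=4, exp=4)
        pow_rec(a=4, exp=3)
          pow_rec(a=4, exp=2)
            pow_rec(a=4, exp=1)
              pow_rec(a=4, exp=0)
              -> return 1
            -> return 4
          -> return 16
        -> return 64
      -> return 256
    -> return 1024
  -> return 4096
-> return 16384

Final answer: 16384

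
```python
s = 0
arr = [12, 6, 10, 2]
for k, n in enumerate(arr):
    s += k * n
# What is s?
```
Trace:
  s=0
  s=0, k=0, n=12
  s=6, k=1, n=6
  s=26, k=2, n=10
  s=32, k=3, n=2

Final answer: 32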